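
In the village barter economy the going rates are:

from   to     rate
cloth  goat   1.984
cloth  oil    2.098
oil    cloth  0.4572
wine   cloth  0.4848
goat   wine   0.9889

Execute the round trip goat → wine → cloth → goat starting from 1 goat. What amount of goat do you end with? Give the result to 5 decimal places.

1 goat × 0.9889 = 0.9889 wine
0.9889 wine × 0.4848 = 0.47941872 cloth
0.47941872 cloth × 1.984 = 0.95116674048 goat

0.95117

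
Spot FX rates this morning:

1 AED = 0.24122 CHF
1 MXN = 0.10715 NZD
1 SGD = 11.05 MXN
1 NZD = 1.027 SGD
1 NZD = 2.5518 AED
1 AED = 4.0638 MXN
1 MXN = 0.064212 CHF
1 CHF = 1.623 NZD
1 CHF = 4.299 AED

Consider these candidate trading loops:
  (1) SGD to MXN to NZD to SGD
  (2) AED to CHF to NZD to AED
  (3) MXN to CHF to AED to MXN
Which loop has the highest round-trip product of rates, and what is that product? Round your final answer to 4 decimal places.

1.2160

(1) 11.05 × 0.10715 × 1.027 = 1.21598
(2) 0.24122 × 1.623 × 2.5518 = 0.99903
(3) 0.064212 × 4.299 × 4.0638 = 1.12180
Highest is cycle (1) at 1.2160 (>1, arbitrage).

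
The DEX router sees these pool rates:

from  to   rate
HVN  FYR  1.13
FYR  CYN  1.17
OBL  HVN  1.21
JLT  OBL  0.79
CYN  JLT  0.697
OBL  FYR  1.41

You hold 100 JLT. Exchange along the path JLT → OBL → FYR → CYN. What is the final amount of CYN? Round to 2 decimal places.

100 JLT × 0.79 = 79 OBL
79 OBL × 1.41 = 111.39 FYR
111.39 FYR × 1.17 = 130.3263 CYN

130.33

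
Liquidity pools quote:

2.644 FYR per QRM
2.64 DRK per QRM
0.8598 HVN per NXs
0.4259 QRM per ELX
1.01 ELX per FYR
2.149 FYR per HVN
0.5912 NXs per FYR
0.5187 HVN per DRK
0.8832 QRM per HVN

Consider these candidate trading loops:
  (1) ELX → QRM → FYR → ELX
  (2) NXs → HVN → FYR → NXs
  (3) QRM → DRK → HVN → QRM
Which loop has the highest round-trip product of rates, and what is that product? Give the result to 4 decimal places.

1.2094

(1) 0.4259 × 2.644 × 1.01 = 1.13734
(2) 0.8598 × 2.149 × 0.5912 = 1.09237
(3) 2.64 × 0.5187 × 0.8832 = 1.20943
Highest is cycle (3) at 1.2094 (>1, arbitrage).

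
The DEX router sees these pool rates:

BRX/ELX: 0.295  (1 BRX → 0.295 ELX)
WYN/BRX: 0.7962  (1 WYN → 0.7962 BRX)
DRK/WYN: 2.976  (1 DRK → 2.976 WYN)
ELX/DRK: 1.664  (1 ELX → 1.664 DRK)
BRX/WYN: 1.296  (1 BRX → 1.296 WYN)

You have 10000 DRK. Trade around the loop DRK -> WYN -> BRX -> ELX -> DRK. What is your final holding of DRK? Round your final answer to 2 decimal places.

10000 DRK × 2.976 = 29760 WYN
29760 WYN × 0.7962 = 23694.912 BRX
23694.912 BRX × 0.295 = 6989.99904 ELX
6989.99904 ELX × 1.664 = 11631.35840256 DRK

11631.36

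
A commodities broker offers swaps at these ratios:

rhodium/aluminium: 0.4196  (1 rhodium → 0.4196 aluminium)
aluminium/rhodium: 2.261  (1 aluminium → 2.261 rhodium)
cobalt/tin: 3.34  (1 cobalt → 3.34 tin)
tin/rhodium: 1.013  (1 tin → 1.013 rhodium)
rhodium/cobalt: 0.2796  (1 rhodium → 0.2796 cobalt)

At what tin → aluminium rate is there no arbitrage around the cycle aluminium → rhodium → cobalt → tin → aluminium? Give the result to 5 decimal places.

0.47360

Known legs of the cycle: 2.261 × 0.2796 × 3.34 = 2.111466504
For no arbitrage the full-cycle product must be 1, so the missing rate is 1 / 2.111466504 ≈ 0.4736045.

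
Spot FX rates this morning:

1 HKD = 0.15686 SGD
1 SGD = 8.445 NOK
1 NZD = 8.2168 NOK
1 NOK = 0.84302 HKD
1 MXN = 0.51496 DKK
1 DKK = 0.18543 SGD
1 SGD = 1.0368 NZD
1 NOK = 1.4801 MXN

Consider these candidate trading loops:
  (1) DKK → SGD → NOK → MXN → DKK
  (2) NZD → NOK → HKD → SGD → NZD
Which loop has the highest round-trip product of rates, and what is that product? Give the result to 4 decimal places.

(1) 0.18543 × 8.445 × 1.4801 × 0.51496 = 1.19356
(2) 8.2168 × 0.84302 × 0.15686 × 1.0368 = 1.12654
Highest is cycle (1) at 1.1936 (>1, arbitrage).

1.1936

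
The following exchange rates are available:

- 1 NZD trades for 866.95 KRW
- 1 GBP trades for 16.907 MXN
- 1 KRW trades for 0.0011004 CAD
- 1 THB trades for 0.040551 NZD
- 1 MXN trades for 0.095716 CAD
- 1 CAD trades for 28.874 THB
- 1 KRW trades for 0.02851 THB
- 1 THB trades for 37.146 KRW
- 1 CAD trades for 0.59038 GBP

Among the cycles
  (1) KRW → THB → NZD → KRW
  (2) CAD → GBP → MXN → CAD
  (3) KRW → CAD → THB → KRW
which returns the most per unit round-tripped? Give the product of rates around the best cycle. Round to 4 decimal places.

(1) 0.02851 × 0.040551 × 866.95 = 1.00229
(2) 0.59038 × 16.907 × 0.095716 = 0.95539
(3) 0.0011004 × 28.874 × 37.146 = 1.18024
Highest is cycle (3) at 1.1802 (>1, arbitrage).

1.1802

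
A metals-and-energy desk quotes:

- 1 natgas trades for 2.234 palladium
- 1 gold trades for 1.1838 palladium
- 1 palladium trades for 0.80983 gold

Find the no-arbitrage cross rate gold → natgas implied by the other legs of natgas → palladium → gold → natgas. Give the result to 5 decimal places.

Known legs of the cycle: 2.234 × 0.80983 = 1.80916022
For no arbitrage the full-cycle product must be 1, so the missing rate is 1 / 1.80916022 ≈ 0.5527426.

0.55274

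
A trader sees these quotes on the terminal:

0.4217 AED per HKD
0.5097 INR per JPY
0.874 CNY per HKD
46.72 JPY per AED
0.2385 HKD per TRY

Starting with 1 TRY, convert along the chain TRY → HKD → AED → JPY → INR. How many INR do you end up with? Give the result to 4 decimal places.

1 TRY × 0.2385 = 0.2385 HKD
0.2385 HKD × 0.4217 = 0.10057545 AED
0.10057545 AED × 46.72 = 4.698885024 JPY
4.698885024 JPY × 0.5097 = 2.3950216967328 INR

2.3950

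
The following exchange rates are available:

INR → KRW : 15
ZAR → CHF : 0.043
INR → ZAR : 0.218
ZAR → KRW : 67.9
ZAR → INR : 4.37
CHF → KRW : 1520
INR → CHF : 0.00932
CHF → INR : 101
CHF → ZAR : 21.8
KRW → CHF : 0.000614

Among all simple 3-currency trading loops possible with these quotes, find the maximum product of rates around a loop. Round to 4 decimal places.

ZAR→CHF→INR→ZAR: 0.043 × 101 × 0.218 = 0.94677
INR→KRW→CHF→INR: 15 × 0.000614 × 101 = 0.93021
ZAR→KRW→CHF→ZAR: 67.9 × 0.000614 × 21.8 = 0.90886
ZAR→INR→CHF→ZAR: 4.37 × 0.00932 × 21.8 = 0.88788
Maximum is ZAR→CHF→INR→ZAR at 0.9468; no arbitrage — every cycle loses value.

0.9468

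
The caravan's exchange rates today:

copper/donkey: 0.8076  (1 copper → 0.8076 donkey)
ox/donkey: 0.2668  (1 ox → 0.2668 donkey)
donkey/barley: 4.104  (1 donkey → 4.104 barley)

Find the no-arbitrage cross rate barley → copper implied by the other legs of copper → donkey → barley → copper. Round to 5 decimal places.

Known legs of the cycle: 0.8076 × 4.104 = 3.3143904
For no arbitrage the full-cycle product must be 1, so the missing rate is 1 / 3.3143904 ≈ 0.3017146.

0.30171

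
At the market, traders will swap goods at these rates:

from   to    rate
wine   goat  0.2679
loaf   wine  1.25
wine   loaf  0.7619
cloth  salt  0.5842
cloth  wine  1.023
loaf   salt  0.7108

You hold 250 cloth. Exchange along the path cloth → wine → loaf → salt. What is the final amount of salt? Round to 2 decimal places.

250 cloth × 1.023 = 255.75 wine
255.75 wine × 0.7619 = 194.855925 loaf
194.855925 loaf × 0.7108 = 138.50359149 salt

138.50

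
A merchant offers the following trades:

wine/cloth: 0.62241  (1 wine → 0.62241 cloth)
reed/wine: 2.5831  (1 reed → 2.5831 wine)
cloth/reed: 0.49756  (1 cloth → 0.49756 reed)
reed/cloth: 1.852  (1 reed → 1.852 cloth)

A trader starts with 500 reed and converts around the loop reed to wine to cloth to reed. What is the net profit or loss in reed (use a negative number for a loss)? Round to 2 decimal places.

-100.02

500 reed × 2.5831 = 1291.55 wine
1291.55 wine × 0.62241 = 803.8736355 cloth
803.8736355 cloth × 0.49756 = 399.97536607938 reed
Net change: 399.97536607938 − 500 = -100.02463392062 reed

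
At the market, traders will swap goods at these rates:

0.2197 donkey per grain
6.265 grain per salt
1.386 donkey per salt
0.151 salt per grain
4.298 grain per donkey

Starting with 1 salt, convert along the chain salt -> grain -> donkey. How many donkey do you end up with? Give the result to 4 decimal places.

1 salt × 6.265 = 6.265 grain
6.265 grain × 0.2197 = 1.3764205 donkey

1.3764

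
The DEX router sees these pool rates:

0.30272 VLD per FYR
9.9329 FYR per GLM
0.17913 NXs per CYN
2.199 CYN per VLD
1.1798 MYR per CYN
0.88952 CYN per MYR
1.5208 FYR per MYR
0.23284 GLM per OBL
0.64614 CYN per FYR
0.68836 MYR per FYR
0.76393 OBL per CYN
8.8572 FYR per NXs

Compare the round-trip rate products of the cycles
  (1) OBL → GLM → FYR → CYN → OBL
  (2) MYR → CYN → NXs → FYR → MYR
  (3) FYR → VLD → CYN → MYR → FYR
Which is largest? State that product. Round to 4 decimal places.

(1) 0.23284 × 9.9329 × 0.64614 × 0.76393 = 1.14160
(2) 0.88952 × 0.17913 × 8.8572 × 0.68836 = 0.97149
(3) 0.30272 × 2.199 × 1.1798 × 1.5208 = 1.19439
Highest is cycle (3) at 1.1944 (>1, arbitrage).

1.1944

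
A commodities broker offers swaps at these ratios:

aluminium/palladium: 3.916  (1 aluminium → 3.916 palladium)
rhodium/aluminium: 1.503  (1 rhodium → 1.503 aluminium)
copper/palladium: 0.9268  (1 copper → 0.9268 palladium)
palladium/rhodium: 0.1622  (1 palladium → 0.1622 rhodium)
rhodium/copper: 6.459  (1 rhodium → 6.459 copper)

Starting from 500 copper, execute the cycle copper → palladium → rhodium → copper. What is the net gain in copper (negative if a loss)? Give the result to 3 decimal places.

500 copper × 0.9268 = 463.4 palladium
463.4 palladium × 0.1622 = 75.16348 rhodium
75.16348 rhodium × 6.459 = 485.48091732 copper
Net change: 485.48091732 − 500 = -14.51908268 copper

-14.519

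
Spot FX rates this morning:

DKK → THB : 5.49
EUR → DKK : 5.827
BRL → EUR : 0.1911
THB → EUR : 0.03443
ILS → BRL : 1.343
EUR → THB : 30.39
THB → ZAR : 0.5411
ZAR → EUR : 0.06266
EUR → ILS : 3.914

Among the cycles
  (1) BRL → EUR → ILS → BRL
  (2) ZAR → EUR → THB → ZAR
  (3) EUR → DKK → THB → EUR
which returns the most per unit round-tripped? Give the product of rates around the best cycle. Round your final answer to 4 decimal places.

(1) 0.1911 × 3.914 × 1.343 = 1.00452
(2) 0.06266 × 30.39 × 0.5411 = 1.03038
(3) 5.827 × 5.49 × 0.03443 = 1.10142
Highest is cycle (3) at 1.1014 (>1, arbitrage).

1.1014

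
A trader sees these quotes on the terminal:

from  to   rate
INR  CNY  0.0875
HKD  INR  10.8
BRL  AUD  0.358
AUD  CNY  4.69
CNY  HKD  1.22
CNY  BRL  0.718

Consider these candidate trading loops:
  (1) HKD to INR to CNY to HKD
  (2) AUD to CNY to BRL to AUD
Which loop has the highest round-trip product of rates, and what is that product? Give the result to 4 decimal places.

(1) 10.8 × 0.0875 × 1.22 = 1.15290
(2) 4.69 × 0.718 × 0.358 = 1.20554
Highest is cycle (2) at 1.2055 (>1, arbitrage).

1.2055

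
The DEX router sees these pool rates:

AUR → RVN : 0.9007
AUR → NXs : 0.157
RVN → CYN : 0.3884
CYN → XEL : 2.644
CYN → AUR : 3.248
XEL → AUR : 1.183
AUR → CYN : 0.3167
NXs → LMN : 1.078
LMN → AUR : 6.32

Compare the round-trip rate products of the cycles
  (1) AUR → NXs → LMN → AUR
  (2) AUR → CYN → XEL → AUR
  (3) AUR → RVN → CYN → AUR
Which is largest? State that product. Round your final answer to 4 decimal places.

1.1363

(1) 0.157 × 1.078 × 6.32 = 1.06963
(2) 0.3167 × 2.644 × 1.183 = 0.99059
(3) 0.9007 × 0.3884 × 3.248 = 1.13625
Highest is cycle (3) at 1.1363 (>1, arbitrage).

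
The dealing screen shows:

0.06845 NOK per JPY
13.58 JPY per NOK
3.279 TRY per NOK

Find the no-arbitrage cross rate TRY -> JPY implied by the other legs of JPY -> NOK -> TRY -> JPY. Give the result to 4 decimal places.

Known legs of the cycle: 0.06845 × 3.279 = 0.22444755
For no arbitrage the full-cycle product must be 1, so the missing rate is 1 / 0.22444755 ≈ 4.455384.

4.4554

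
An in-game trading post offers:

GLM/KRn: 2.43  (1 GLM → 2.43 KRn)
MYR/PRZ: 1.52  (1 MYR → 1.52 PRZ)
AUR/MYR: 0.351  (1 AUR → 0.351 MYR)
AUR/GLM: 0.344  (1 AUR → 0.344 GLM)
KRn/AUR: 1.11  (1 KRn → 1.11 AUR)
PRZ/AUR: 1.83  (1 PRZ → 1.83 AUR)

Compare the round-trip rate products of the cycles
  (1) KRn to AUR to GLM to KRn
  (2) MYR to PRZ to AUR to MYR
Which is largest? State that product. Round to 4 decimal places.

(1) 1.11 × 0.344 × 2.43 = 0.92787
(2) 1.52 × 1.83 × 0.351 = 0.97634
Highest is cycle (2) at 0.9763 (≤1, no arbitrage).

0.9763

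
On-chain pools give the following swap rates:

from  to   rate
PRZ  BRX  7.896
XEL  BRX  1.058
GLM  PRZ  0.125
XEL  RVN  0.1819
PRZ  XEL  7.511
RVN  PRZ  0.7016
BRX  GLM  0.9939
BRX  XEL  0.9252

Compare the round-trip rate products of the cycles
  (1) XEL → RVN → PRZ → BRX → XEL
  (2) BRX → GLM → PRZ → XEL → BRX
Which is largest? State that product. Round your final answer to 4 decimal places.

(1) 0.1819 × 0.7016 × 7.896 × 0.9252 = 0.93232
(2) 0.9939 × 0.125 × 7.511 × 1.058 = 0.98727
Highest is cycle (2) at 0.9873 (≤1, no arbitrage).

0.9873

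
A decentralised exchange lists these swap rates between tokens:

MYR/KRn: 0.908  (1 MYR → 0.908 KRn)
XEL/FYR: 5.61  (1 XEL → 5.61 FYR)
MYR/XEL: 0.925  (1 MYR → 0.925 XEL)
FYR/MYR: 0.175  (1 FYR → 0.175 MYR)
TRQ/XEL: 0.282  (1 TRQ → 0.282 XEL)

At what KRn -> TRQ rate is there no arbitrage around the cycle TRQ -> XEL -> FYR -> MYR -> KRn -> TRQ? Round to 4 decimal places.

Known legs of the cycle: 0.282 × 5.61 × 0.175 × 0.908 = 0.251382978
For no arbitrage the full-cycle product must be 1, so the missing rate is 1 / 0.251382978 ≈ 3.977994.

3.9780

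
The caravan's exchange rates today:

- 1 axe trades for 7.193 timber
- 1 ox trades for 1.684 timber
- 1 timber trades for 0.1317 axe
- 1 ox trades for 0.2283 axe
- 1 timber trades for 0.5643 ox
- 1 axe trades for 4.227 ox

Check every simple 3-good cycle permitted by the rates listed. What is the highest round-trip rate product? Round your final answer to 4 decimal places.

0.9375

ox→timber→axe→ox: 1.684 × 0.1317 × 4.227 = 0.93748
ox→axe→timber→ox: 0.2283 × 7.193 × 0.5643 = 0.92667
Maximum is ox→timber→axe→ox at 0.9375; no arbitrage — every cycle loses value.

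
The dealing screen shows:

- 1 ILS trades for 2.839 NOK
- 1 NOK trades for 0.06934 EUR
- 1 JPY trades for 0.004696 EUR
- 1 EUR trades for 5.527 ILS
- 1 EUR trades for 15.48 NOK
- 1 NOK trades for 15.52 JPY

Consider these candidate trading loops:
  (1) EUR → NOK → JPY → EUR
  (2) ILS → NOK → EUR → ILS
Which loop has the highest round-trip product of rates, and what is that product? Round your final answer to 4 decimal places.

1.1282

(1) 15.48 × 15.52 × 0.004696 = 1.12821
(2) 2.839 × 0.06934 × 5.527 = 1.08802
Highest is cycle (1) at 1.1282 (>1, arbitrage).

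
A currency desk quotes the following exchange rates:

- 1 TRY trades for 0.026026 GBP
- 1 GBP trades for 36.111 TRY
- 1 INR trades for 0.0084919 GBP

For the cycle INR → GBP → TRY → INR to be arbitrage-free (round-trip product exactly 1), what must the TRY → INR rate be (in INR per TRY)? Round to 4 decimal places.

Known legs of the cycle: 0.0084919 × 36.111 = 0.3066510009
For no arbitrage the full-cycle product must be 1, so the missing rate is 1 / 0.3066510009 ≈ 3.261036.

3.2610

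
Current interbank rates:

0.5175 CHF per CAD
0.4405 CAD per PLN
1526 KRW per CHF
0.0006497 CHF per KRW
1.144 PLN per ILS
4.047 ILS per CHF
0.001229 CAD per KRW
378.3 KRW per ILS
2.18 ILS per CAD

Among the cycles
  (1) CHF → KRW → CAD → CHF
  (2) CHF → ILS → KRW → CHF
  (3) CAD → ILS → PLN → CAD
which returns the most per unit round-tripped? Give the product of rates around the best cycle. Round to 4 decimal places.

(1) 1526 × 0.001229 × 0.5175 = 0.97055
(2) 4.047 × 378.3 × 0.0006497 = 0.99468
(3) 2.18 × 1.144 × 0.4405 = 1.09857
Highest is cycle (3) at 1.0986 (>1, arbitrage).

1.0986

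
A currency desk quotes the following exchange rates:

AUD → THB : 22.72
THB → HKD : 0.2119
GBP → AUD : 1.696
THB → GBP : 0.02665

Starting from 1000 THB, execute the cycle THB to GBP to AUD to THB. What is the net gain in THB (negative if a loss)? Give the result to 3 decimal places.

26.908

1000 THB × 0.02665 = 26.65 GBP
26.65 GBP × 1.696 = 45.1984 AUD
45.1984 AUD × 22.72 = 1026.907648 THB
Net change: 1026.907648 − 1000 = 26.907648 THB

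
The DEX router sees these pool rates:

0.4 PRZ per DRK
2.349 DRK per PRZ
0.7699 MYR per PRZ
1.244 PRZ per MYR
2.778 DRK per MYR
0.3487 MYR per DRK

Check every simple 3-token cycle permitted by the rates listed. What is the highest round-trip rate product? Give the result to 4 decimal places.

1.0190

MYR→PRZ→DRK→MYR: 1.244 × 2.349 × 0.3487 = 1.01896
MYR→DRK→PRZ→MYR: 2.778 × 0.4 × 0.7699 = 0.85551
Maximum is MYR→PRZ→DRK→MYR at 1.0190; arbitrage exists.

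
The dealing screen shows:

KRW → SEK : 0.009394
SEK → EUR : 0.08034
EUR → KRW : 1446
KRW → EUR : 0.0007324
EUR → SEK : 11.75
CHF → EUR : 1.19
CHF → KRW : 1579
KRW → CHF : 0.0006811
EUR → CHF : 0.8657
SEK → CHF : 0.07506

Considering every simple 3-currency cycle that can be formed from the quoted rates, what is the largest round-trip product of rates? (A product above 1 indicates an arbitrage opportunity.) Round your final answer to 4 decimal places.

KRW→CHF→EUR→KRW: 0.0006811 × 1.19 × 1446 = 1.17200
KRW→SEK→CHF→KRW: 0.009394 × 0.07506 × 1579 = 1.11337
KRW→SEK→EUR→KRW: 0.009394 × 0.08034 × 1446 = 1.09132
EUR→SEK→CHF→EUR: 11.75 × 0.07506 × 1.19 = 1.04953
KRW→EUR→CHF→KRW: 0.0007324 × 0.8657 × 1579 = 1.00115
Maximum is KRW→CHF→EUR→KRW at 1.1720; arbitrage exists.

1.1720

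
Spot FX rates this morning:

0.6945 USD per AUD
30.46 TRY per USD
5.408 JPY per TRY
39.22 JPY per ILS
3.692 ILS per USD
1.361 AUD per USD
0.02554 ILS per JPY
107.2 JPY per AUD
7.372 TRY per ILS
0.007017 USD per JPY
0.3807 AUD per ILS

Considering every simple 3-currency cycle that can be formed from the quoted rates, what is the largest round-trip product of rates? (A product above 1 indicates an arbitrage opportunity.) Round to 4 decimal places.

JPY→USD→TRY→JPY: 0.007017 × 30.46 × 5.408 = 1.15589
AUD→JPY→ILS→AUD: 107.2 × 0.02554 × 0.3807 = 1.04231
AUD→JPY→USD→AUD: 107.2 × 0.007017 × 1.361 = 1.02377
JPY→ILS→TRY→JPY: 0.02554 × 7.372 × 5.408 = 1.01822
JPY→USD→ILS→JPY: 0.007017 × 3.692 × 39.22 = 1.01606
AUD→USD→ILS→AUD: 0.6945 × 3.692 × 0.3807 = 0.97615
Maximum is JPY→USD→TRY→JPY at 1.1559; arbitrage exists.

1.1559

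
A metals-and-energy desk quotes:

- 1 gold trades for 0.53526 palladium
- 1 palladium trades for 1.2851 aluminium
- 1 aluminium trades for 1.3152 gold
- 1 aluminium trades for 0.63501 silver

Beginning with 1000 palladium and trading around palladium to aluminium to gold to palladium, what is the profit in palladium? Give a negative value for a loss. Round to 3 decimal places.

-95.323

1000 palladium × 1.2851 = 1285.1 aluminium
1285.1 aluminium × 1.3152 = 1690.16352 gold
1690.16352 gold × 0.53526 = 904.6769257152 palladium
Net change: 904.6769257152 − 1000 = -95.3230742848 palladium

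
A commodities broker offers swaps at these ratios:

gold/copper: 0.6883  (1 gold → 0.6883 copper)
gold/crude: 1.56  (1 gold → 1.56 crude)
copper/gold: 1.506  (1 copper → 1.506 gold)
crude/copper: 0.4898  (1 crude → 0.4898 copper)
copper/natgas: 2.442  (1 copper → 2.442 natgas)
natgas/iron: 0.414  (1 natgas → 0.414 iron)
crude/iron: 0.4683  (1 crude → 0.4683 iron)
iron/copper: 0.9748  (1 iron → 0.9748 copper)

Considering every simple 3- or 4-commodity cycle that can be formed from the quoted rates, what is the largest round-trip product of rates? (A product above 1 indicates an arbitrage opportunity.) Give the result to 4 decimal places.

copper→gold→crude→copper: 1.506 × 1.56 × 0.4898 = 1.15072
copper→gold→crude→iron→copper: 1.506 × 1.56 × 0.4683 × 0.9748 = 1.07248
copper→natgas→iron→copper: 2.442 × 0.414 × 0.9748 = 0.98551
Maximum is copper→gold→crude→copper at 1.1507; arbitrage exists.

1.1507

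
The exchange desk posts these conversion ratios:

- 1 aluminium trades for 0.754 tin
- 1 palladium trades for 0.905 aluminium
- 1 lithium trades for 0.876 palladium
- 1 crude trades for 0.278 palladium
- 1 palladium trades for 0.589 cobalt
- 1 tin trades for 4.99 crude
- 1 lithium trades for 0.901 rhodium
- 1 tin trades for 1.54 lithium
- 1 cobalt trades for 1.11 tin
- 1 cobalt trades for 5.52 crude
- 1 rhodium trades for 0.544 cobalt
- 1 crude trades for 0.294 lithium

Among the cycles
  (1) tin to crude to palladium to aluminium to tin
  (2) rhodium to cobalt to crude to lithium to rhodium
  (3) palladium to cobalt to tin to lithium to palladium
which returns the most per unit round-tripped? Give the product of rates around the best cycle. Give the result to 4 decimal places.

(1) 4.99 × 0.278 × 0.905 × 0.754 = 0.94660
(2) 0.544 × 5.52 × 0.294 × 0.901 = 0.79544
(3) 0.589 × 1.11 × 1.54 × 0.876 = 0.88199
Highest is cycle (1) at 0.9466 (≤1, no arbitrage).

0.9466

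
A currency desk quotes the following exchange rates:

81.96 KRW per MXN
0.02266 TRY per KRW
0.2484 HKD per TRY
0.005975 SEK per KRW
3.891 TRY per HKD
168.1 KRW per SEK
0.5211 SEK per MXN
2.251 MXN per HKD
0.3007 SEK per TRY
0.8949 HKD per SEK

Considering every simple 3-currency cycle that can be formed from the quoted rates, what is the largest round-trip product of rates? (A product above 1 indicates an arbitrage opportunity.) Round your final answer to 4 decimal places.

SEK→KRW→TRY→SEK: 168.1 × 0.02266 × 0.3007 = 1.14541
SEK→HKD→MXN→SEK: 0.8949 × 2.251 × 0.5211 = 1.04971
SEK→HKD→TRY→SEK: 0.8949 × 3.891 × 0.3007 = 1.04705
Maximum is SEK→KRW→TRY→SEK at 1.1454; arbitrage exists.

1.1454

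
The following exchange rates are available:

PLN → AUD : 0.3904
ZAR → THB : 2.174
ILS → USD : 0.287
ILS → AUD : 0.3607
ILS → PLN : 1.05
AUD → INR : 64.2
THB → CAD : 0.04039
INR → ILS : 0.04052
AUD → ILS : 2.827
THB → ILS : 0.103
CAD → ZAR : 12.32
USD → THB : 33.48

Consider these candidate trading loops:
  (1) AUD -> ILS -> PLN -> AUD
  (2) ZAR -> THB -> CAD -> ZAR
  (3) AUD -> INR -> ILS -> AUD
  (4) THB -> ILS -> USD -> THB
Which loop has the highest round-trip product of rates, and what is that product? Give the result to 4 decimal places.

(1) 2.827 × 1.05 × 0.3904 = 1.15884
(2) 2.174 × 0.04039 × 12.32 = 1.08179
(3) 64.2 × 0.04052 × 0.3607 = 0.93832
(4) 0.103 × 0.287 × 33.48 = 0.98970
Highest is cycle (1) at 1.1588 (>1, arbitrage).

1.1588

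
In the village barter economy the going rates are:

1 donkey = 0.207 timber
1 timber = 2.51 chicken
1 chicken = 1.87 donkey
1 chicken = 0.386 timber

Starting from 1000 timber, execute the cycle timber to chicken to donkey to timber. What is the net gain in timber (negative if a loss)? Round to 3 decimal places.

-28.404

1000 timber × 2.51 = 2510 chicken
2510 chicken × 1.87 = 4693.7 donkey
4693.7 donkey × 0.207 = 971.5959 timber
Net change: 971.5959 − 1000 = -28.4041 timber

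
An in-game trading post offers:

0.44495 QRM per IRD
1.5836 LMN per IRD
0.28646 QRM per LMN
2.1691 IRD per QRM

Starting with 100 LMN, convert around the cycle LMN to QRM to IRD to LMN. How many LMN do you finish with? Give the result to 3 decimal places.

100 LMN × 0.28646 = 28.646 QRM
28.646 QRM × 2.1691 = 62.1360386 IRD
62.1360386 IRD × 1.5836 = 98.39863072696 LMN

98.399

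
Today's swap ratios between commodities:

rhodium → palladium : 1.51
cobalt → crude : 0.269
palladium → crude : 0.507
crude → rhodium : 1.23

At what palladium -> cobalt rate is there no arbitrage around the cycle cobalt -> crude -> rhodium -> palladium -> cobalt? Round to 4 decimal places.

Known legs of the cycle: 0.269 × 1.23 × 1.51 = 0.4996137
For no arbitrage the full-cycle product must be 1, so the missing rate is 1 / 0.4996137 ≈ 2.001546.

2.0015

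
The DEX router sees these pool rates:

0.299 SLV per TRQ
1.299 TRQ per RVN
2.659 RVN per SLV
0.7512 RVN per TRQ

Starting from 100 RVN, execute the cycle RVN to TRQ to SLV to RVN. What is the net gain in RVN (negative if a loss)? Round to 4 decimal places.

100 RVN × 1.299 = 129.9 TRQ
129.9 TRQ × 0.299 = 38.8401 SLV
38.8401 SLV × 2.659 = 103.2758259 RVN
Net change: 103.2758259 − 100 = 3.2758259 RVN

3.2758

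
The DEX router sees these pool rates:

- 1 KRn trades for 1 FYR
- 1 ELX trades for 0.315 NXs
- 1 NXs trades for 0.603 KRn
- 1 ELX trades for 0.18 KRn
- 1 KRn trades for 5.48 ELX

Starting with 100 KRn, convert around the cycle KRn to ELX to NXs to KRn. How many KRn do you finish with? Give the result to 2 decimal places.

100 KRn × 5.48 = 548 ELX
548 ELX × 0.315 = 172.62 NXs
172.62 NXs × 0.603 = 104.08986 KRn

104.09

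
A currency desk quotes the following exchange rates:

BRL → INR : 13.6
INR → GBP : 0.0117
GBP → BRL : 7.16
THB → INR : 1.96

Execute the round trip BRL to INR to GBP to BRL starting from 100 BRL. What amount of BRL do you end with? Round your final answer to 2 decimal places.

100 BRL × 13.6 = 1360 INR
1360 INR × 0.0117 = 15.912 GBP
15.912 GBP × 7.16 = 113.92992 BRL

113.93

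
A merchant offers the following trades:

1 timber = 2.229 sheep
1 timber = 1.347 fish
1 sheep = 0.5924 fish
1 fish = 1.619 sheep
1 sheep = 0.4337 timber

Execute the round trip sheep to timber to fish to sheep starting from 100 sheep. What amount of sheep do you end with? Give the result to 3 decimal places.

100 sheep × 0.4337 = 43.37 timber
43.37 timber × 1.347 = 58.41939 fish
58.41939 fish × 1.619 = 94.58099241 sheep

94.581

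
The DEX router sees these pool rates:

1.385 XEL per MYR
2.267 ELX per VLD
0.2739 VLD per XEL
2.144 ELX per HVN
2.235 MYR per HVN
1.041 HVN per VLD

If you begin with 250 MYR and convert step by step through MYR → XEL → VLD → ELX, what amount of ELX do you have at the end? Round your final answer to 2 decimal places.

215.00

250 MYR × 1.385 = 346.25 XEL
346.25 XEL × 0.2739 = 94.837875 VLD
94.837875 VLD × 2.267 = 214.997462625 ELX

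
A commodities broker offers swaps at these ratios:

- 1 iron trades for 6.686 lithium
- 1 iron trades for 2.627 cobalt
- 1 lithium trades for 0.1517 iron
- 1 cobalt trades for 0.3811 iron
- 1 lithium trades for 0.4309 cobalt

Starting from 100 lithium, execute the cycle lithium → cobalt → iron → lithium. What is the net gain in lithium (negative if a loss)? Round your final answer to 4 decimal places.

9.7948

100 lithium × 0.4309 = 43.09 cobalt
43.09 cobalt × 0.3811 = 16.421599 iron
16.421599 iron × 6.686 = 109.794810914 lithium
Net change: 109.794810914 − 100 = 9.794810914 lithium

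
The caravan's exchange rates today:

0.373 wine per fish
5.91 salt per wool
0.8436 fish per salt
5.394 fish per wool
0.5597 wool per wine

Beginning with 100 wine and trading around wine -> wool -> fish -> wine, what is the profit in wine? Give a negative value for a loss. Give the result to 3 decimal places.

12.610

100 wine × 0.5597 = 55.97 wool
55.97 wool × 5.394 = 301.90218 fish
301.90218 fish × 0.373 = 112.60951314 wine
Net change: 112.60951314 − 100 = 12.60951314 wine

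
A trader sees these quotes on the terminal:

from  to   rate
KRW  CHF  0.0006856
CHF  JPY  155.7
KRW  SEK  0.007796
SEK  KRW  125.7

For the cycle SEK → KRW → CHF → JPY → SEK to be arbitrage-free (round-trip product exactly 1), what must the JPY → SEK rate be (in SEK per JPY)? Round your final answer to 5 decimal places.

0.07453

Known legs of the cycle: 125.7 × 0.0006856 × 155.7 = 13.418213544
For no arbitrage the full-cycle product must be 1, so the missing rate is 1 / 13.418213544 ≈ 0.0745256.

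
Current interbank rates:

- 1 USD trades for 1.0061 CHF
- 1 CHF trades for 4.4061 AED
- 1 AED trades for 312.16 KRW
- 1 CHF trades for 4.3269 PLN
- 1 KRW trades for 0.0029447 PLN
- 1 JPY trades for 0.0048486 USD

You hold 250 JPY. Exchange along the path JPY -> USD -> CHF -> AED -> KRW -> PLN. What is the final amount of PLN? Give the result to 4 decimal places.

4.9394

250 JPY × 0.0048486 = 1.21215 USD
1.21215 USD × 1.0061 = 1.219544115 CHF
1.219544115 CHF × 4.4061 = 5.3734333251015 AED
5.3734333251015 AED × 312.16 = 1677.37094676368424 KRW
1677.37094676368424 KRW × 0.0029447 = 4.939354226935020981528 PLN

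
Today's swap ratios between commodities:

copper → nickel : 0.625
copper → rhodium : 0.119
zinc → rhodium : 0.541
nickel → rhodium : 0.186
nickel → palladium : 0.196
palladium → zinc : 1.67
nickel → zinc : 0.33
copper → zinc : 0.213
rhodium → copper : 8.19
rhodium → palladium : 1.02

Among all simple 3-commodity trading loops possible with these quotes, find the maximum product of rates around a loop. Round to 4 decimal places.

rhodium→copper→nickel→rhodium: 8.19 × 0.625 × 0.186 = 0.95209
rhodium→copper→zinc→rhodium: 8.19 × 0.213 × 0.541 = 0.94376
rhodium→palladium→zinc→rhodium: 1.02 × 1.67 × 0.541 = 0.92154
Maximum is rhodium→copper→nickel→rhodium at 0.9521; no arbitrage — every cycle loses value.

0.9521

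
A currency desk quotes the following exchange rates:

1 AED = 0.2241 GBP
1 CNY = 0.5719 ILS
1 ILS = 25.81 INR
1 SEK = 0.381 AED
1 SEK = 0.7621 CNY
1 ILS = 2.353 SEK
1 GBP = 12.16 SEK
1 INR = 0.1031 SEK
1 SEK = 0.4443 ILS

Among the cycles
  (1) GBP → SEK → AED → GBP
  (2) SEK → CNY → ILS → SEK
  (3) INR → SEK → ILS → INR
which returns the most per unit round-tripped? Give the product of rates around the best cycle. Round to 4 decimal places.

(1) 12.16 × 0.381 × 0.2241 = 1.03825
(2) 0.7621 × 0.5719 × 2.353 = 1.02554
(3) 0.1031 × 0.4443 × 25.81 = 1.18229
Highest is cycle (3) at 1.1823 (>1, arbitrage).

1.1823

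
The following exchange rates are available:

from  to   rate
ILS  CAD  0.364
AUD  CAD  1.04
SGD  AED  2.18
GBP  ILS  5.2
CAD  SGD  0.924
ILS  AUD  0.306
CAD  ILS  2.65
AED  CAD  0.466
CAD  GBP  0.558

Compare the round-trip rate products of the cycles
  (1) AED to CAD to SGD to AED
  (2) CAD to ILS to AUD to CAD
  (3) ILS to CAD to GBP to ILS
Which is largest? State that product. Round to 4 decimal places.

(1) 0.466 × 0.924 × 2.18 = 0.93867
(2) 2.65 × 0.306 × 1.04 = 0.84334
(3) 0.364 × 0.558 × 5.2 = 1.05618
Highest is cycle (3) at 1.0562 (>1, arbitrage).

1.0562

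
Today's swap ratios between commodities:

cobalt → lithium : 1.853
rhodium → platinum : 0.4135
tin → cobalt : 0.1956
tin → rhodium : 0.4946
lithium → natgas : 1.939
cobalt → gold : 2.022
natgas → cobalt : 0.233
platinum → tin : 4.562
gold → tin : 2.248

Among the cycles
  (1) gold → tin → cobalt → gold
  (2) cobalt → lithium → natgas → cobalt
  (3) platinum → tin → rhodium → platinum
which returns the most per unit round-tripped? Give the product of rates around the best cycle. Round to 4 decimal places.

(1) 2.248 × 0.1956 × 2.022 = 0.88909
(2) 1.853 × 1.939 × 0.233 = 0.83716
(3) 4.562 × 0.4946 × 0.4135 = 0.93301
Highest is cycle (3) at 0.9330 (≤1, no arbitrage).

0.9330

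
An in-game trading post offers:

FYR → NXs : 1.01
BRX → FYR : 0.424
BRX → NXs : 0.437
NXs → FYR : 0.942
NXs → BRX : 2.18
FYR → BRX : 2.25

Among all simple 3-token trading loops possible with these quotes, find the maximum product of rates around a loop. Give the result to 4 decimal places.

BRX→FYR→NXs→BRX: 0.424 × 1.01 × 2.18 = 0.93356
BRX→NXs→FYR→BRX: 0.437 × 0.942 × 2.25 = 0.92622
Maximum is BRX→FYR→NXs→BRX at 0.9336; no arbitrage — every cycle loses value.

0.9336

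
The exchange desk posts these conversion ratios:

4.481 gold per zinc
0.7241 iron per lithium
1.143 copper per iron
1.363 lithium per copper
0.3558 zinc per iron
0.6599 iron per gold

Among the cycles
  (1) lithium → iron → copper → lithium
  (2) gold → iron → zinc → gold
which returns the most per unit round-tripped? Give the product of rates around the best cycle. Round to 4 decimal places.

(1) 0.7241 × 1.143 × 1.363 = 1.12808
(2) 0.6599 × 0.3558 × 4.481 = 1.05210
Highest is cycle (1) at 1.1281 (>1, arbitrage).

1.1281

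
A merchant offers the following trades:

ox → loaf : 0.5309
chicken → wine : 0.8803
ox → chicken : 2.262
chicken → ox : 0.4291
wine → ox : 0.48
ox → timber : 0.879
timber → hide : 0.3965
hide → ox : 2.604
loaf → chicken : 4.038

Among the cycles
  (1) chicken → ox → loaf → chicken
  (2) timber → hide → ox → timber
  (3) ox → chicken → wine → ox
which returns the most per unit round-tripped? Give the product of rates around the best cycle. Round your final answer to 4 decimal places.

0.9558

(1) 0.4291 × 0.5309 × 4.038 = 0.91989
(2) 0.3965 × 2.604 × 0.879 = 0.90756
(3) 2.262 × 0.8803 × 0.48 = 0.95579
Highest is cycle (3) at 0.9558 (≤1, no arbitrage).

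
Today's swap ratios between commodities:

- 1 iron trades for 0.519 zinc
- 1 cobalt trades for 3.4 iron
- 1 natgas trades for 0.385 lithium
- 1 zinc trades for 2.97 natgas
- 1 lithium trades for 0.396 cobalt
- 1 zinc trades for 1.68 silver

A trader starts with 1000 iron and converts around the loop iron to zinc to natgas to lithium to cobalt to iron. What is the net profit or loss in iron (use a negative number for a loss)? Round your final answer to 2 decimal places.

-200.98

1000 iron × 0.519 = 519 zinc
519 zinc × 2.97 = 1541.43 natgas
1541.43 natgas × 0.385 = 593.45055 lithium
593.45055 lithium × 0.396 = 235.0064178 cobalt
235.0064178 cobalt × 3.4 = 799.02182052 iron
Net change: 799.02182052 − 1000 = -200.97817948 iron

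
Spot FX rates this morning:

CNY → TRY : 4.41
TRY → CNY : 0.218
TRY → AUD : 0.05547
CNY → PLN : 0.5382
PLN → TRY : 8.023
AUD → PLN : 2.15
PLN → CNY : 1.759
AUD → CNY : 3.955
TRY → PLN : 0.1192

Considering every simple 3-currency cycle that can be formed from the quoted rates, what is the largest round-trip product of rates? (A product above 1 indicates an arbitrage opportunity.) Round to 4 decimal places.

CNY→TRY→AUD→CNY: 4.41 × 0.05547 × 3.955 = 0.96748
TRY→AUD→PLN→TRY: 0.05547 × 2.15 × 8.023 = 0.95683
CNY→PLN→TRY→CNY: 0.5382 × 8.023 × 0.218 = 0.94132
CNY→TRY→PLN→CNY: 4.41 × 0.1192 × 1.759 = 0.92466
Maximum is CNY→TRY→AUD→CNY at 0.9675; no arbitrage — every cycle loses value.

0.9675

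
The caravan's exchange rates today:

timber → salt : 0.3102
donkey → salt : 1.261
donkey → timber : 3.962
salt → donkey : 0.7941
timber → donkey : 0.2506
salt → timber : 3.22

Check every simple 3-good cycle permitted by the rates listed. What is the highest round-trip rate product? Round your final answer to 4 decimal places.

1.0175

donkey→salt→timber→donkey: 1.261 × 3.22 × 0.2506 = 1.01754
donkey→timber→salt→donkey: 3.962 × 0.3102 × 0.7941 = 0.97596
Maximum is donkey→salt→timber→donkey at 1.0175; arbitrage exists.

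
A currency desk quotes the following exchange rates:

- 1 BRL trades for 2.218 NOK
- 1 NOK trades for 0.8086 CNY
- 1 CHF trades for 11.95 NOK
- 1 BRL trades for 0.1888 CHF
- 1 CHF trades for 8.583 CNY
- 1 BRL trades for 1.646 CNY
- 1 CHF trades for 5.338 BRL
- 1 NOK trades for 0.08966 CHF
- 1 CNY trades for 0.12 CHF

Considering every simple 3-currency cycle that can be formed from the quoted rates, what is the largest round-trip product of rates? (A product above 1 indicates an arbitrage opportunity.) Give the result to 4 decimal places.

CNY→CHF→NOK→CNY: 0.12 × 11.95 × 0.8086 = 1.15953
BRL→NOK→CHF→BRL: 2.218 × 0.08966 × 5.338 = 1.06155
CNY→CHF→BRL→CNY: 0.12 × 5.338 × 1.646 = 1.05436
Maximum is CNY→CHF→NOK→CNY at 1.1595; arbitrage exists.

1.1595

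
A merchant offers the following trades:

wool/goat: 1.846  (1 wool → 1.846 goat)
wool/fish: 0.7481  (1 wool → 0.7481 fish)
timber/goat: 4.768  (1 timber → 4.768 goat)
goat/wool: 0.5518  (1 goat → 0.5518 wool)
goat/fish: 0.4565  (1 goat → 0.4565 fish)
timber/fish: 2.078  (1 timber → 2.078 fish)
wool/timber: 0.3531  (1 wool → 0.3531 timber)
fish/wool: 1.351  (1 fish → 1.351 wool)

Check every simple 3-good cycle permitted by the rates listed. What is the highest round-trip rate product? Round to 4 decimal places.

1.1385

goat→fish→wool→goat: 0.4565 × 1.351 × 1.846 = 1.13849
fish→wool→timber→fish: 1.351 × 0.3531 × 2.078 = 0.99129
goat→wool→timber→goat: 0.5518 × 0.3531 × 4.768 = 0.92900
Maximum is goat→fish→wool→goat at 1.1385; arbitrage exists.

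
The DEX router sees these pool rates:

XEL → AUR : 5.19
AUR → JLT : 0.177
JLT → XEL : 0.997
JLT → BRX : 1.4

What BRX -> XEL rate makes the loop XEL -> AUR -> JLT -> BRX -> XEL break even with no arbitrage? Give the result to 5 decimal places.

0.77756

Known legs of the cycle: 5.19 × 0.177 × 1.4 = 1.286082
For no arbitrage the full-cycle product must be 1, so the missing rate is 1 / 1.286082 ≈ 0.7775554.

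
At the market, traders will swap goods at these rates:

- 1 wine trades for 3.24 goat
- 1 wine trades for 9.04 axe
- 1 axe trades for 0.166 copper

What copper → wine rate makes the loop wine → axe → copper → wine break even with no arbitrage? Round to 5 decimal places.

0.66638

Known legs of the cycle: 9.04 × 0.166 = 1.50064
For no arbitrage the full-cycle product must be 1, so the missing rate is 1 / 1.50064 ≈ 0.6663823.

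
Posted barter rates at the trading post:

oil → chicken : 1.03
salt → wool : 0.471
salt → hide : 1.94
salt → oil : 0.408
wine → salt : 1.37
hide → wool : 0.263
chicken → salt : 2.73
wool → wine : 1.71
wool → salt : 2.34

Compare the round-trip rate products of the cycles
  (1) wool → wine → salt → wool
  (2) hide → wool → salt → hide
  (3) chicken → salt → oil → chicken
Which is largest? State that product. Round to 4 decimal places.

(1) 1.71 × 1.37 × 0.471 = 1.10341
(2) 0.263 × 2.34 × 1.94 = 1.19391
(3) 2.73 × 0.408 × 1.03 = 1.14726
Highest is cycle (2) at 1.1939 (>1, arbitrage).

1.1939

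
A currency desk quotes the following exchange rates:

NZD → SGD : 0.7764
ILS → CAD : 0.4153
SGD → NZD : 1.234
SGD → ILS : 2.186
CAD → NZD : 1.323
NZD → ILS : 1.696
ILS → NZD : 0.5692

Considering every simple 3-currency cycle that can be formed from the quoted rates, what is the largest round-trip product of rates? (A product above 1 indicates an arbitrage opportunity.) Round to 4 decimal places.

NZD→SGD→ILS→NZD: 0.7764 × 2.186 × 0.5692 = 0.96605
NZD→ILS→CAD→NZD: 1.696 × 0.4153 × 1.323 = 0.93185
Maximum is NZD→SGD→ILS→NZD at 0.9661; no arbitrage — every cycle loses value.

0.9661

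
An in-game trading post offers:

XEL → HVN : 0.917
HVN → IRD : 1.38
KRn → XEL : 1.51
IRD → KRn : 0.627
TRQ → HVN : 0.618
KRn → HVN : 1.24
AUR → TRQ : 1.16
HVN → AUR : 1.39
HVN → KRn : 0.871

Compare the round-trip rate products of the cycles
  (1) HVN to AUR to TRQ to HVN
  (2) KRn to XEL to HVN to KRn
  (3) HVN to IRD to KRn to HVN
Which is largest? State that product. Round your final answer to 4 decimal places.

(1) 1.39 × 1.16 × 0.618 = 0.99646
(2) 1.51 × 0.917 × 0.871 = 1.20605
(3) 1.38 × 0.627 × 1.24 = 1.07292
Highest is cycle (2) at 1.2060 (>1, arbitrage).

1.2060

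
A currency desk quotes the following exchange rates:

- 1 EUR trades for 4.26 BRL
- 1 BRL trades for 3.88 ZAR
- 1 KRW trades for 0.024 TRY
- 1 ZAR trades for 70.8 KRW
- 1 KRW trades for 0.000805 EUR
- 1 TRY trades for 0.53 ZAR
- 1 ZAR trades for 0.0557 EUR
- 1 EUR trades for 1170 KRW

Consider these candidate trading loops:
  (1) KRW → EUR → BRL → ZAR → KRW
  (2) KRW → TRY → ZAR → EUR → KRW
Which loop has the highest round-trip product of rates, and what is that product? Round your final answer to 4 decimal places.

(1) 0.000805 × 4.26 × 3.88 × 70.8 = 0.94204
(2) 0.024 × 0.53 × 0.0557 × 1170 = 0.82895
Highest is cycle (1) at 0.9420 (≤1, no arbitrage).

0.9420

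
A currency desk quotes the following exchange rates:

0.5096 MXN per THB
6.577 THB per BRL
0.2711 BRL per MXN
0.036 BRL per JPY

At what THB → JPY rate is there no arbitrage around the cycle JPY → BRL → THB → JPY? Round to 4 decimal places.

4.2235

Known legs of the cycle: 0.036 × 6.577 = 0.236772
For no arbitrage the full-cycle product must be 1, so the missing rate is 1 / 0.236772 ≈ 4.223472.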